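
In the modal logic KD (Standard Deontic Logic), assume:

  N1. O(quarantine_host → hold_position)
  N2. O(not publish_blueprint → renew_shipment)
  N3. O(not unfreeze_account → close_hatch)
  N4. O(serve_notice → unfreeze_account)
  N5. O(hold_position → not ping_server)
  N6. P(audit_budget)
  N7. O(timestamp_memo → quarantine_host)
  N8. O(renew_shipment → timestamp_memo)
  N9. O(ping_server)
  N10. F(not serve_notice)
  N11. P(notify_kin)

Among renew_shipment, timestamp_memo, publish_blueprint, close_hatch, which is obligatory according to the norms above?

publish_blueprint

Premise 9 states O(ping_server) outright.
Premise 5 is O(hold_position → not ping_server); contrapositively O(ping_server → not hold_position). Since O(ping_server) holds, K gives O(not hold_position).
The contrapositive of premise 1 (O(quarantine_host → hold_position)) is O(not hold_position → not quarantine_host), and O(not hold_position) is already established, so O(not quarantine_host).
Premise 7 is O(timestamp_memo → quarantine_host); contrapositively O(not quarantine_host → not timestamp_memo). Since O(not quarantine_host) holds, K gives O(not timestamp_memo).
Premise 8, O(renew_shipment → timestamp_memo), contraposes to O(not timestamp_memo → not renew_shipment); with O(not timestamp_memo) we get O(not renew_shipment).
Premise 2 is O(not publish_blueprint → renew_shipment); contrapositively O(not renew_shipment → publish_blueprint). Since O(not renew_shipment) holds, K gives O(publish_blueprint).
So O(publish_blueprint) holds — publish_blueprint is obligatory. None of the other listed options is made obligatory by any chain of premises.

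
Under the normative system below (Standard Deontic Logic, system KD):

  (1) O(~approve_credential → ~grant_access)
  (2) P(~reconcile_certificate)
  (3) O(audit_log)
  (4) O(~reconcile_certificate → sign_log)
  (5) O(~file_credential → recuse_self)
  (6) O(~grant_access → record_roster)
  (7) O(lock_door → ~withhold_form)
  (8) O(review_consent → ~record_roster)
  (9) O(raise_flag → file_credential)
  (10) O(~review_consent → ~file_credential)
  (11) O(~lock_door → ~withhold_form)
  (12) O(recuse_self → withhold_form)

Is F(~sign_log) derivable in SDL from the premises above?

No

Premise 4 is O(~reconcile_certificate → sign_log), but O(~reconcile_certificate) is not derivable from the premises (the permission P(~reconcile_certificate) asserts only ~O(reconcile_certificate), not O(~reconcile_certificate)), so it does not yield O(sign_log).
No other premise forces O(sign_log). An ideal world satisfying every premise can still have ~sign_log true, so F(~sign_log) is not derivable.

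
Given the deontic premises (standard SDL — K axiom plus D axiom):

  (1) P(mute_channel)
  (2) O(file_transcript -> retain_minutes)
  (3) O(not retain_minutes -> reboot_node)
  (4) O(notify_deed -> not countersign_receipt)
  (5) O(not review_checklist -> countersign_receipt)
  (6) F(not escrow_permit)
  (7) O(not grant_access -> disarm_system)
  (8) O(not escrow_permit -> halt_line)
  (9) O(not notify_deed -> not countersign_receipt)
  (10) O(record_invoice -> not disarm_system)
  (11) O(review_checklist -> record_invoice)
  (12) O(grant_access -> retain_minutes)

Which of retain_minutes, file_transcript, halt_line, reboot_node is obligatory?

retain_minutes

Premises 9 and 4 are O(not notify_deed -> not countersign_receipt) and O(notify_deed -> not countersign_receipt); every ideal world satisfies not notify_deed or notify_deed, so in either case not countersign_receipt holds — hence O(not countersign_receipt).
The contrapositive of premise 5 (O(not review_checklist -> countersign_receipt)) is O(not countersign_receipt -> review_checklist), and O(not countersign_receipt) is already established, so O(review_checklist).
From O(review_checklist) and premise 11, O(review_checklist -> record_invoice), we obtain O(record_invoice).
Applying K to premise 10 (O(record_invoice -> not disarm_system)) and O(record_invoice) yields O(not disarm_system).
Premise 7 is O(not grant_access -> disarm_system); contrapositively O(not disarm_system -> grant_access). Since O(not disarm_system) holds, K gives O(grant_access).
With premise 12, O(grant_access -> retain_minutes), the K-axiom yields O(retain_minutes).
So O(retain_minutes) holds — retain_minutes is obligatory. None of the other listed options is made obligatory by any chain of premises.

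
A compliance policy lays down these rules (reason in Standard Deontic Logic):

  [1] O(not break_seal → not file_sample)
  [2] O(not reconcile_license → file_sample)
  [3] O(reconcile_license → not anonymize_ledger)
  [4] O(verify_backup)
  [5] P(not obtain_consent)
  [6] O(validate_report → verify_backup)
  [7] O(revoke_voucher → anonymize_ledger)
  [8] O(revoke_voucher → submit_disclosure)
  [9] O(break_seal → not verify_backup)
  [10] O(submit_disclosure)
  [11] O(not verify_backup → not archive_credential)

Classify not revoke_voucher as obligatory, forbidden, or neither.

Obligatory

Premise 4 states O(verify_backup) outright.
Premise 9 is O(break_seal → not verify_backup); contrapositively O(verify_backup → not break_seal). Since O(verify_backup) holds, K gives O(not break_seal).
From O(not break_seal) and premise 1, O(not break_seal → not file_sample), we obtain O(not file_sample).
The contrapositive of premise 2 (O(not reconcile_license → file_sample)) is O(not file_sample → reconcile_license), and O(not file_sample) is already established, so O(reconcile_license).
Applying K to premise 3 (O(reconcile_license → not anonymize_ledger)) and O(reconcile_license) yields O(not anonymize_ledger).
Premise 7 is O(revoke_voucher → anonymize_ledger); contrapositively O(not anonymize_ledger → not revoke_voucher). Since O(not anonymize_ledger) holds, K gives O(not revoke_voucher).
Premises 5, 6, 8, 10, 11 do not contribute to this derivation.
Hence not revoke_voucher is obligatory.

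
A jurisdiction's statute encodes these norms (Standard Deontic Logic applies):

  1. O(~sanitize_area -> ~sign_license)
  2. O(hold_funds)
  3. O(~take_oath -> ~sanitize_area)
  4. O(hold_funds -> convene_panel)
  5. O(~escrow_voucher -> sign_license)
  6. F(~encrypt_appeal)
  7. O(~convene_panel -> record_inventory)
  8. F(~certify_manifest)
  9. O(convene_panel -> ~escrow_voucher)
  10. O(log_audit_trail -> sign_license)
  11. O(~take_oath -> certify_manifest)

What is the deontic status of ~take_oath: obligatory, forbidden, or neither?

Forbidden

Premise 2 gives O(hold_funds).
From O(hold_funds) and premise 4, O(hold_funds -> convene_panel), we obtain O(convene_panel).
With premise 9, O(convene_panel -> ~escrow_voucher), the K-axiom yields O(~escrow_voucher).
Applying K to premise 5 (O(~escrow_voucher -> sign_license)) and O(~escrow_voucher) yields O(sign_license).
The contrapositive of premise 1 (O(~sanitize_area -> ~sign_license)) is O(sign_license -> sanitize_area), and O(sign_license) is already established, so O(sanitize_area).
Premise 3 is O(~take_oath -> ~sanitize_area); contrapositively O(sanitize_area -> take_oath). Since O(sanitize_area) holds, K gives O(take_oath).
Premises 6, 7, 8, 10, 11 do not contribute to this derivation.
Thus O(take_oath), which is F(~take_oath): ~take_oath is forbidden.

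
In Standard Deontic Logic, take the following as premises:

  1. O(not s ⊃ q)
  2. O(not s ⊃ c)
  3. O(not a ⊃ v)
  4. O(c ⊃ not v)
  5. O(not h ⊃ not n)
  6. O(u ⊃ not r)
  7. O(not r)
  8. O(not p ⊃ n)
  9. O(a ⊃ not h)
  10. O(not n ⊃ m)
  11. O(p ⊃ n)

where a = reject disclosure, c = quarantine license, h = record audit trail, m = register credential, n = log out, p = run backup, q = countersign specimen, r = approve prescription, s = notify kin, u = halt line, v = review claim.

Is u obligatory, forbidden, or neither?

Neither

Premise 6 is O(u ⊃ not r); even if O(not r) held, inferring O(u) would be affirming the consequent — invalid.
No premise or chain of K-axiom applications forces O(u), and none forces O(not u). So u is neither obligatory nor forbidden under these norms.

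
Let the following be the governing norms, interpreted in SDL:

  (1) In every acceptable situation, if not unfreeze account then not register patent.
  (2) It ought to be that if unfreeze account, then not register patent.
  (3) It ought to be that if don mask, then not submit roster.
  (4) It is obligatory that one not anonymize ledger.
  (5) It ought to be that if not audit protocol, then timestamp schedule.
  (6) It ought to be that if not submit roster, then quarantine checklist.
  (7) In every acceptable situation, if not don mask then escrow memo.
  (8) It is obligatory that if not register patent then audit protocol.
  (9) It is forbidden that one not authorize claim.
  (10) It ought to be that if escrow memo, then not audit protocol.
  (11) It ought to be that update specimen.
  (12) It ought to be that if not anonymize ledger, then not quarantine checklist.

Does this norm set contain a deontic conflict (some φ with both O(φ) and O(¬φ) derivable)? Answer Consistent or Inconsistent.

Premises 1 and 2 are O(¬unfreeze_account → ¬register_patent) and O(unfreeze_account → ¬register_patent); every ideal world satisfies ¬unfreeze_account or unfreeze_account, so in either case ¬register_patent holds — hence O(¬register_patent).
Applying K to premise 8 (O(¬register_patent → audit_protocol)) and O(¬register_patent) yields O(audit_protocol).
The contrapositive of premise 10 (O(escrow_memo → ¬audit_protocol)) is O(audit_protocol → ¬escrow_memo), and O(audit_protocol) is already established, so O(¬escrow_memo).
Premise 7, O(¬don_mask → escrow_memo), contraposes to O(¬escrow_memo → don_mask); with O(¬escrow_memo) we get O(don_mask).
From O(don_mask) and premise 3, O(don_mask → ¬submit_roster), we obtain O(¬submit_roster).
Premise 6 is O(¬submit_roster → quarantine_checklist); since O(¬submit_roster), deontic closure gives O(quarantine_checklist).
Premise 12 is O(¬anonymize_ledger → ¬quarantine_checklist); contrapositively O(quarantine_checklist → anonymize_ledger). Since O(quarantine_checklist) holds, K gives O(anonymize_ledger).
Yet premise 4 states O(¬anonymize_ledger).
We now have both O(anonymize_ledger) and O(¬anonymize_ledger) — anonymize_ledger is simultaneously obligatory and forbidden, violating the D-axiom.

Inconsistent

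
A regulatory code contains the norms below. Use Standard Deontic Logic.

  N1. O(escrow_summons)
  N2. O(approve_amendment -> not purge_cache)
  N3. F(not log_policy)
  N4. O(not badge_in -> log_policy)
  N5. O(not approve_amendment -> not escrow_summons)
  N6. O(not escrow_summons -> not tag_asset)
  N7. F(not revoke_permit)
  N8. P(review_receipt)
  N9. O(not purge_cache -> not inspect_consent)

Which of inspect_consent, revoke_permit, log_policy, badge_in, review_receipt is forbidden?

Premise 1 gives O(escrow_summons).
The contrapositive of premise 5 (O(not approve_amendment -> not escrow_summons)) is O(escrow_summons -> approve_amendment), and O(escrow_summons) is already established, so O(approve_amendment).
With premise 2, O(approve_amendment -> not purge_cache), the K-axiom yields O(not purge_cache).
Premise 9 is O(not purge_cache -> not inspect_consent); since O(not purge_cache), deontic closure gives O(not inspect_consent).
So O(not inspect_consent) holds, i.e. inspect_consent is forbidden. None of the other listed options is forbidden under the premises.

inspect_consent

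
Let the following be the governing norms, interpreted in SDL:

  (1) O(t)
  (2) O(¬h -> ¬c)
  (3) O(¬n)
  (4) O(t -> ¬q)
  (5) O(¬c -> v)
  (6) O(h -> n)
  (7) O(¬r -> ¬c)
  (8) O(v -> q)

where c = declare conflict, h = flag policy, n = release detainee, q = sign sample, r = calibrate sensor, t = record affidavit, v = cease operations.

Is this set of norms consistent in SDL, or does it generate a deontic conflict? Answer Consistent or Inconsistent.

Inconsistent

Premise 3 states O(¬n) outright.
Premise 6, O(h -> n), contraposes to O(¬n -> ¬h); with O(¬n) we get O(¬h).
From O(¬h) and premise 2, O(¬h -> ¬c), we obtain O(¬c).
With premise 5, O(¬c -> v), the K-axiom yields O(v).
Premise 8 is O(v -> q); since O(v), deontic closure gives O(q).
Premise 4, O(t -> ¬q), contraposes to O(q -> ¬t); with O(q) we get O(¬t).
But premise 1 directly asserts O(t).
We now have both O(¬t) and O(t) — t is simultaneously obligatory and forbidden, violating the D-axiom.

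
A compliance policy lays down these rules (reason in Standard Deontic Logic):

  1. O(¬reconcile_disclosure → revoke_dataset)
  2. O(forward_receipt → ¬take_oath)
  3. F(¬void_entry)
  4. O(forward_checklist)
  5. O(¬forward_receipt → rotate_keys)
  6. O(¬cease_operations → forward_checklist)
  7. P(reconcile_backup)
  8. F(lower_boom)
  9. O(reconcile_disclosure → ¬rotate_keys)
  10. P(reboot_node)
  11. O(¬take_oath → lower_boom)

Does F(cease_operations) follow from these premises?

No

Premise 6 is O(¬cease_operations → forward_checklist); even if O(forward_checklist) held, inferring O(¬cease_operations) would be affirming the consequent — invalid.
No other premise forces O(¬cease_operations). An ideal world satisfying every premise can still have cease_operations true, so F(cease_operations) is not derivable.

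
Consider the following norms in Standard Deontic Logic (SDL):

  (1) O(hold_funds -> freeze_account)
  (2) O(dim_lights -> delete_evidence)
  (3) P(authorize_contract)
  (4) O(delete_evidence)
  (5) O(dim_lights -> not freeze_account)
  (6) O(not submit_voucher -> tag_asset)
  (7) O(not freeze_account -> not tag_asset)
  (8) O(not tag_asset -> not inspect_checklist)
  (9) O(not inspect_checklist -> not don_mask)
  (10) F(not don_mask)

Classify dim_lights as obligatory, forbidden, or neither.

Forbidden

F(not don_mask) at premise 10 means O(don_mask).
The contrapositive of premise 9 (O(not inspect_checklist -> not don_mask)) is O(don_mask -> inspect_checklist), and O(don_mask) is already established, so O(inspect_checklist).
The contrapositive of premise 8 (O(not tag_asset -> not inspect_checklist)) is O(inspect_checklist -> tag_asset), and O(inspect_checklist) is already established, so O(tag_asset).
Premise 7, O(not freeze_account -> not tag_asset), contraposes to O(tag_asset -> freeze_account); with O(tag_asset) we get O(freeze_account).
The contrapositive of premise 5 (O(dim_lights -> not freeze_account)) is O(freeze_account -> not dim_lights), and O(freeze_account) is already established, so O(not dim_lights).
Premises 1, 2, 3, 4, 6 do not contribute to this derivation.
Thus O(not dim_lights), which is F(dim_lights): dim_lights is forbidden.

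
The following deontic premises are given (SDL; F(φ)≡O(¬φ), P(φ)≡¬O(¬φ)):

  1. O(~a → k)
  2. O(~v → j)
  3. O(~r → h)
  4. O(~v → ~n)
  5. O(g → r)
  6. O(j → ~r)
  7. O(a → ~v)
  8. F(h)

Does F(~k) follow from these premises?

Premise 8 is F(h), i.e. O(~h).
Premise 3, O(~r → h), contraposes to O(~h → r); with O(~h) we get O(r).
The contrapositive of premise 6 (O(j → ~r)) is O(r → ~j), and O(r) is already established, so O(~j).
Premise 2 is O(~v → j); contrapositively O(~j → v). Since O(~j) holds, K gives O(v).
The contrapositive of premise 7 (O(a → ~v)) is O(v → ~a), and O(v) is already established, so O(~a).
Premise 1 is O(~a → k); since O(~a), deontic closure gives O(k).
Premises 4, 5 do not contribute to this derivation.
So O(k) holds, i.e. F(~k). The claim follows.

Yes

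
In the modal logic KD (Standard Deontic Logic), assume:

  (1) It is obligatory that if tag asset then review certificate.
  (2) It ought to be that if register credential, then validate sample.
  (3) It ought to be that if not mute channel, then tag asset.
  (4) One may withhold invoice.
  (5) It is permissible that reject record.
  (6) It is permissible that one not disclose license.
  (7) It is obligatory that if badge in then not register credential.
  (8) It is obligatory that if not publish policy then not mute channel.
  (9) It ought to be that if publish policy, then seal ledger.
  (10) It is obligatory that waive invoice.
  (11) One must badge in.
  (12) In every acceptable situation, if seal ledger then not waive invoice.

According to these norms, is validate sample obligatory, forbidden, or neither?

Premise 2 is O(register_credential → validate_sample), but O(register_credential) is not derivable from the premises, so it does not yield O(validate_sample).
No premise or chain of K-axiom applications forces O(validate_sample), and none forces O(¬validate_sample). So validate_sample is neither obligatory nor forbidden under these norms.

Neither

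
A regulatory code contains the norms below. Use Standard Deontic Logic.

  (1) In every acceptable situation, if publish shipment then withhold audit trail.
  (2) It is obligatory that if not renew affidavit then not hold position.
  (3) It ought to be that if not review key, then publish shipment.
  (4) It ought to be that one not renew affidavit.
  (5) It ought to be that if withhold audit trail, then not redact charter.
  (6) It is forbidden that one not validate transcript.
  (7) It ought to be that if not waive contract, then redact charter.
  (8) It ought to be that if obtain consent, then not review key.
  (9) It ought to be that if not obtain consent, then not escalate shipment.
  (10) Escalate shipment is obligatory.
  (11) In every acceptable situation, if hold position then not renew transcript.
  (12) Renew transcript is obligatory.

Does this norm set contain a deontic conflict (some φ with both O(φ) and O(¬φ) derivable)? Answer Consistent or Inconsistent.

Premise 11 is O(hold_position → ¬renew_transcript), but O(hold_position) is not derivable from the premises, so it does not yield O(¬renew_transcript).
So O(¬renew_transcript) is not derivable, and the apparent clash with O(renew_transcript) does not arise.
A world satisfying every obligation exists (e.g. escalate_shipment=true, hold_position=false, obtain_consent=true, publish_shipment=true, redact_charter=false, renew_affidavit=false, renew_transcript=true, review_key=false, validate_transcript=true, waive_contract=true, withhold_audit_trail=true); no atom is both obligatory and forbidden, so the set is consistent.

Consistent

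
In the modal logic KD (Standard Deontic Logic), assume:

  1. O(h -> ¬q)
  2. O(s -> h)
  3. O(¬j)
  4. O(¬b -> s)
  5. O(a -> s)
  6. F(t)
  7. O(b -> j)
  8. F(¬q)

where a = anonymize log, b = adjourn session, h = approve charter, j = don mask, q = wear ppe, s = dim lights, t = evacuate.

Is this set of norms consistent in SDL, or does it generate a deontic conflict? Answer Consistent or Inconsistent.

Inconsistent

From premise 3 we have O(¬j).
Premise 7 is O(b -> j); contrapositively O(¬j -> ¬b). Since O(¬j) holds, K gives O(¬b).
From O(¬b) and premise 4, O(¬b -> s), we obtain O(s).
From O(s) and premise 2, O(s -> h), we obtain O(h).
Premise 1 is O(h -> ¬q); since O(h), deontic closure gives O(¬q).
Yet premise 8 is F(¬q), i.e. O(q).
We now have both O(¬q) and O(q) — q is simultaneously obligatory and forbidden, violating the D-axiom.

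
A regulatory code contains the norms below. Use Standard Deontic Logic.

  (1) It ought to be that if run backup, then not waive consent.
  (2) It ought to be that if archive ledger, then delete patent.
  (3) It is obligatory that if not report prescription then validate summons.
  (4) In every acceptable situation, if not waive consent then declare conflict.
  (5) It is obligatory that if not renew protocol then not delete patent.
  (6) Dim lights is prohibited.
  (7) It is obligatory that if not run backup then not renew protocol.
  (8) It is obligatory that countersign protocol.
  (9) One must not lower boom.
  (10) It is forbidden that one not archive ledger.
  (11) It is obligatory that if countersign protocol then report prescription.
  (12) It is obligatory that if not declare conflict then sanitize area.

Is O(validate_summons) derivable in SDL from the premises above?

Premise 3 is O(¬report_prescription → validate_summons), but O(¬report_prescription) is not derivable from the premises, so it does not yield O(validate_summons).
No other premise forces O(validate_summons). An ideal world satisfying every premise can still have validate_summons false, so O(validate_summons) is not derivable.

No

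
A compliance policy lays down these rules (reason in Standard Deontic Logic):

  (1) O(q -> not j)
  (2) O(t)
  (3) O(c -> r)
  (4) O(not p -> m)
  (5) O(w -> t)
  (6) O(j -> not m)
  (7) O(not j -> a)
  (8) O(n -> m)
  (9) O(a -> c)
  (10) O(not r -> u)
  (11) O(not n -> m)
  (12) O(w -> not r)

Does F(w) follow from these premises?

Yes

Premises 8 and 11 cover both cases: O(n -> m) and O(not n -> m). Since n ∨ not n is a tautology, O(m) follows.
Premise 6, O(j -> not m), contraposes to O(m -> not j); with O(m) we get O(not j).
Applying K to premise 7 (O(not j -> a)) and O(not j) yields O(a).
Premise 9 is O(a -> c); since O(a), deontic closure gives O(c).
From O(c) and premise 3, O(c -> r), we obtain O(r).
Premise 12, O(w -> not r), contraposes to O(r -> not w); with O(r) we get O(not w).
Premises 1, 2, 4, 5, 10 do not contribute to this derivation.
So O(not w) holds, i.e. F(w). The claim follows.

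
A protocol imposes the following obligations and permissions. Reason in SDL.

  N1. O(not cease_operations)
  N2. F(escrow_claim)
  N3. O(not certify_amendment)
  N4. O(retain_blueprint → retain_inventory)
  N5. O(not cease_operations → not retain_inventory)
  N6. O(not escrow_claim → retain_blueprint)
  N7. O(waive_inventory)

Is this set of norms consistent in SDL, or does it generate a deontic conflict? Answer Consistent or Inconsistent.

Premise 1 states O(not cease_operations) outright.
With premise 5, O(not cease_operations → not retain_inventory), the K-axiom yields O(not retain_inventory).
Premise 4 is O(retain_blueprint → retain_inventory); contrapositively O(not retain_inventory → not retain_blueprint). Since O(not retain_inventory) holds, K gives O(not retain_blueprint).
Premise 6 is O(not escrow_claim → retain_blueprint); contrapositively O(not retain_blueprint → escrow_claim). Since O(not retain_blueprint) holds, K gives O(escrow_claim).
Yet premise 2 is F(escrow_claim), i.e. O(not escrow_claim).
We now have both O(escrow_claim) and O(not escrow_claim) — escrow_claim is simultaneously obligatory and forbidden, violating the D-axiom.

Inconsistent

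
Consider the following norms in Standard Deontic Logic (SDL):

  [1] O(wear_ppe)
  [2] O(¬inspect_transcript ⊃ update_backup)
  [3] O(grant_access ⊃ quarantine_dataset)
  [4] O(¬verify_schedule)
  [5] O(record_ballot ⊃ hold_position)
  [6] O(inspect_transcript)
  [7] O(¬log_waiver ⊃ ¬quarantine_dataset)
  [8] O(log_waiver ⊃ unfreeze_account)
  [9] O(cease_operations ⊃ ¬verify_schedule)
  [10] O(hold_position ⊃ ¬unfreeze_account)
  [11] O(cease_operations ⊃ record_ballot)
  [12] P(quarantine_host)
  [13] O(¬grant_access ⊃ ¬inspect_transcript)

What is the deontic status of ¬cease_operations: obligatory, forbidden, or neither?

From premise 6 we have O(inspect_transcript).
Premise 13 is O(¬grant_access ⊃ ¬inspect_transcript); contrapositively O(inspect_transcript ⊃ grant_access). Since O(inspect_transcript) holds, K gives O(grant_access).
Applying K to premise 3 (O(grant_access ⊃ quarantine_dataset)) and O(grant_access) yields O(quarantine_dataset).
The contrapositive of premise 7 (O(¬log_waiver ⊃ ¬quarantine_dataset)) is O(quarantine_dataset ⊃ log_waiver), and O(quarantine_dataset) is already established, so O(log_waiver).
Applying K to premise 8 (O(log_waiver ⊃ unfreeze_account)) and O(log_waiver) yields O(unfreeze_account).
The contrapositive of premise 10 (O(hold_position ⊃ ¬unfreeze_account)) is O(unfreeze_account ⊃ ¬hold_position), and O(unfreeze_account) is already established, so O(¬hold_position).
Premise 5 is O(record_ballot ⊃ hold_position); contrapositively O(¬hold_position ⊃ ¬record_ballot). Since O(¬hold_position) holds, K gives O(¬record_ballot).
The contrapositive of premise 11 (O(cease_operations ⊃ record_ballot)) is O(¬record_ballot ⊃ ¬cease_operations), and O(¬record_ballot) is already established, so O(¬cease_operations).
Premises 1, 2, 4, 9, 12 do not contribute to this derivation.
Hence ¬cease_operations is obligatory.

Obligatory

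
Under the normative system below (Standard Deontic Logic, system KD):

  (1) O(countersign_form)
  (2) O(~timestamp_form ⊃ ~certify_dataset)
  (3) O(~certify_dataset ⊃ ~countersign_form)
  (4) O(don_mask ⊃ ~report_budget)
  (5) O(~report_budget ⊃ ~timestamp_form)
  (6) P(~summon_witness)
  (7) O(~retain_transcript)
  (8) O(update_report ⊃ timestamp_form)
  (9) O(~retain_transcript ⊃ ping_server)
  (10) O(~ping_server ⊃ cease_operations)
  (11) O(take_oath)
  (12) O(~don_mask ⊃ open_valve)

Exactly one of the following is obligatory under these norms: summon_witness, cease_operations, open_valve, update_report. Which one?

open_valve

Premise 1 gives O(countersign_form).
Premise 3 is O(~certify_dataset ⊃ ~countersign_form); contrapositively O(countersign_form ⊃ certify_dataset). Since O(countersign_form) holds, K gives O(certify_dataset).
Premise 2 is O(~timestamp_form ⊃ ~certify_dataset); contrapositively O(certify_dataset ⊃ timestamp_form). Since O(certify_dataset) holds, K gives O(timestamp_form).
The contrapositive of premise 5 (O(~report_budget ⊃ ~timestamp_form)) is O(timestamp_form ⊃ report_budget), and O(timestamp_form) is already established, so O(report_budget).
Premise 4 is O(don_mask ⊃ ~report_budget); contrapositively O(report_budget ⊃ ~don_mask). Since O(report_budget) holds, K gives O(~don_mask).
Applying K to premise 12 (O(~don_mask ⊃ open_valve)) and O(~don_mask) yields O(open_valve).
So O(open_valve) holds — open_valve is obligatory. None of the other listed options is made obligatory by any chain of premises.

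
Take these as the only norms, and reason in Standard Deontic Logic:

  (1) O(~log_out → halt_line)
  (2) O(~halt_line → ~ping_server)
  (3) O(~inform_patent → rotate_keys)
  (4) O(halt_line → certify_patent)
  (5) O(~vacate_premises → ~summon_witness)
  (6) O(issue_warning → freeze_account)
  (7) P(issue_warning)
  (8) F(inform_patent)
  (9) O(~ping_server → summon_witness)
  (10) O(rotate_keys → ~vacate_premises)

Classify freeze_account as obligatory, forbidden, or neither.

Neither

Premise 6 is O(issue_warning → freeze_account), but O(issue_warning) is not derivable from the premises (the permission P(issue_warning) asserts only ~O(~issue_warning), not O(issue_warning)), so it does not yield O(freeze_account).
No premise or chain of K-axiom applications forces O(freeze_account), and none forces O(~freeze_account). So freeze_account is neither obligatory nor forbidden under these norms.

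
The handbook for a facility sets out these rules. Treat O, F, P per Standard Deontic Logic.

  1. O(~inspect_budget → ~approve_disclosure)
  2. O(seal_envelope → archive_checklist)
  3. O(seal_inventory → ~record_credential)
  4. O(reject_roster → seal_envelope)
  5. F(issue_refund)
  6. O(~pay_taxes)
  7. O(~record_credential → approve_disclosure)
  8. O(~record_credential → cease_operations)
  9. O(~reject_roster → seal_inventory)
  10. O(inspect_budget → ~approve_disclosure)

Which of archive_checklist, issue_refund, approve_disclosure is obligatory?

By case analysis on ~inspect_budget: premise 1 gives O(~inspect_budget → ~approve_disclosure) and premise 10 gives O(inspect_budget → ~approve_disclosure), so O(~approve_disclosure) either way.
The contrapositive of premise 7 (O(~record_credential → approve_disclosure)) is O(~approve_disclosure → record_credential), and O(~approve_disclosure) is already established, so O(record_credential).
The contrapositive of premise 3 (O(seal_inventory → ~record_credential)) is O(record_credential → ~seal_inventory), and O(record_credential) is already established, so O(~seal_inventory).
Premise 9 is O(~reject_roster → seal_inventory); contrapositively O(~seal_inventory → reject_roster). Since O(~seal_inventory) holds, K gives O(reject_roster).
From O(reject_roster) and premise 4, O(reject_roster → seal_envelope), we obtain O(seal_envelope).
Premise 2 is O(seal_envelope → archive_checklist); since O(seal_envelope), deontic closure gives O(archive_checklist).
So O(archive_checklist) holds — archive_checklist is obligatory. None of the other listed options is made obligatory by any chain of premises.

archive_checklist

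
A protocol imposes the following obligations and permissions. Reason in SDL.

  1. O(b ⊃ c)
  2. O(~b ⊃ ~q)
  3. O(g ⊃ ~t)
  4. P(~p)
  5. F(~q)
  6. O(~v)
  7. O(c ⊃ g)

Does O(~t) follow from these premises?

Premise 5 is F(~q), i.e. O(q).
Premise 2, O(~b ⊃ ~q), contraposes to O(q ⊃ b); with O(q) we get O(b).
Premise 1 is O(b ⊃ c); since O(b), deontic closure gives O(c).
Applying K to premise 7 (O(c ⊃ g)) and O(c) yields O(g).
From O(g) and premise 3, O(g ⊃ ~t), we obtain O(~t).
Premises 4, 6 do not contribute to this derivation.
So O(~t) follows.

Yes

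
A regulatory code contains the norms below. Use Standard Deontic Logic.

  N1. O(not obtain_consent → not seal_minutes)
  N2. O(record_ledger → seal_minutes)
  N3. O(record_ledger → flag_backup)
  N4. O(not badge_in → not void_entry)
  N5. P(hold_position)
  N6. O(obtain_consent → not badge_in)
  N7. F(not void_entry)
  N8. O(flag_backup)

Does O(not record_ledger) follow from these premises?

Premise 7, F(not void_entry), is equivalent to O(void_entry).
The contrapositive of premise 4 (O(not badge_in → not void_entry)) is O(void_entry → badge_in), and O(void_entry) is already established, so O(badge_in).
Premise 6 is O(obtain_consent → not badge_in); contrapositively O(badge_in → not obtain_consent). Since O(badge_in) holds, K gives O(not obtain_consent).
From O(not obtain_consent) and premise 1, O(not obtain_consent → not seal_minutes), we obtain O(not seal_minutes).
Premise 2, O(record_ledger → seal_minutes), contraposes to O(not seal_minutes → not record_ledger); with O(not seal_minutes) we get O(not record_ledger).
Premises 3, 5, 8 do not contribute to this derivation.
So O(not record_ledger) follows.

Yes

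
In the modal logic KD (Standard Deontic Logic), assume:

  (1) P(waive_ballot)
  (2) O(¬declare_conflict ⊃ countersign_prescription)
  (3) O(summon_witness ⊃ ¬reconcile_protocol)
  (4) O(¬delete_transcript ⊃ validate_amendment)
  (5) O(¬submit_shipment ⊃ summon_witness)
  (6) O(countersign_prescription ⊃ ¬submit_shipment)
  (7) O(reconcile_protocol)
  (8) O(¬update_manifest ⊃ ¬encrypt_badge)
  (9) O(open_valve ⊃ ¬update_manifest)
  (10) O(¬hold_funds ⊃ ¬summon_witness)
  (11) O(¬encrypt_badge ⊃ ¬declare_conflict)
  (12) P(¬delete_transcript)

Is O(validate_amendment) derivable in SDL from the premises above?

No

Premise 4 is O(¬delete_transcript ⊃ validate_amendment), but O(¬delete_transcript) is not derivable from the premises (the permission P(¬delete_transcript) asserts only ¬O(delete_transcript), not O(¬delete_transcript)), so it does not yield O(validate_amendment).
No other premise forces O(validate_amendment). An ideal world satisfying every premise can still have validate_amendment false, so O(validate_amendment) is not derivable.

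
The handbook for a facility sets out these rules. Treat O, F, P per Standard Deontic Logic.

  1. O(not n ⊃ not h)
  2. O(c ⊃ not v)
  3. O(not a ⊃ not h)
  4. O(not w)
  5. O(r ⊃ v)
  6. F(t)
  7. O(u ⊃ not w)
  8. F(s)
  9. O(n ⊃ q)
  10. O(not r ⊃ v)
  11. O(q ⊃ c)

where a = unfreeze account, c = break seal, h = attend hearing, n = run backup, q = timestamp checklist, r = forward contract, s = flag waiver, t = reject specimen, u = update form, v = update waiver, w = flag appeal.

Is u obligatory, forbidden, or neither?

Premise 7 is O(u ⊃ not w); even if O(not w) held, inferring O(u) would be affirming the consequent — invalid.
No premise or chain of K-axiom applications forces O(u), and none forces O(not u). So u is neither obligatory nor forbidden under these norms.

Neither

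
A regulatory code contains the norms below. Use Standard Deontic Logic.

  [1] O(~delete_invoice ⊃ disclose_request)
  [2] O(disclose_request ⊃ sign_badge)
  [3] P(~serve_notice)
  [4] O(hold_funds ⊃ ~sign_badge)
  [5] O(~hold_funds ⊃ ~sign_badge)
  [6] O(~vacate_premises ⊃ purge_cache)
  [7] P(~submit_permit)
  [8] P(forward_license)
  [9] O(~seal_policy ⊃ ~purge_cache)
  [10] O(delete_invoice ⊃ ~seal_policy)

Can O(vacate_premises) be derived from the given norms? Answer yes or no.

Yes

By case analysis on ~hold_funds: premise 5 gives O(~hold_funds ⊃ ~sign_badge) and premise 4 gives O(hold_funds ⊃ ~sign_badge), so O(~sign_badge) either way.
Premise 2, O(disclose_request ⊃ sign_badge), contraposes to O(~sign_badge ⊃ ~disclose_request); with O(~sign_badge) we get O(~disclose_request).
The contrapositive of premise 1 (O(~delete_invoice ⊃ disclose_request)) is O(~disclose_request ⊃ delete_invoice), and O(~disclose_request) is already established, so O(delete_invoice).
Premise 10 is O(delete_invoice ⊃ ~seal_policy); since O(delete_invoice), deontic closure gives O(~seal_policy).
With premise 9, O(~seal_policy ⊃ ~purge_cache), the K-axiom yields O(~purge_cache).
Premise 6, O(~vacate_premises ⊃ purge_cache), contraposes to O(~purge_cache ⊃ vacate_premises); with O(~purge_cache) we get O(vacate_premises).
Premises 3, 7, 8 do not contribute to this derivation.
So O(vacate_premises) follows.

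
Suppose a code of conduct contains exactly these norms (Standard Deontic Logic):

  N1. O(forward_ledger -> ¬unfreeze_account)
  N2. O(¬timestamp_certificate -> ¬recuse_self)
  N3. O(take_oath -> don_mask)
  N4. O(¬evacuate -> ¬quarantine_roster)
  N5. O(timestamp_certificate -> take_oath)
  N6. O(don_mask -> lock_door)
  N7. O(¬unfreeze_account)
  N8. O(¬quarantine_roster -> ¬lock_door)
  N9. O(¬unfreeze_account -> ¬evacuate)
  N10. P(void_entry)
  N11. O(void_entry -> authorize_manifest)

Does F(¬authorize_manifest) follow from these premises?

No

Premise 11 is O(void_entry -> authorize_manifest), but O(void_entry) is not derivable from the premises (the permission P(void_entry) asserts only ¬O(¬void_entry), not O(void_entry)), so it does not yield O(authorize_manifest).
No other premise forces O(authorize_manifest). An ideal world satisfying every premise can still have ¬authorize_manifest true, so F(¬authorize_manifest) is not derivable.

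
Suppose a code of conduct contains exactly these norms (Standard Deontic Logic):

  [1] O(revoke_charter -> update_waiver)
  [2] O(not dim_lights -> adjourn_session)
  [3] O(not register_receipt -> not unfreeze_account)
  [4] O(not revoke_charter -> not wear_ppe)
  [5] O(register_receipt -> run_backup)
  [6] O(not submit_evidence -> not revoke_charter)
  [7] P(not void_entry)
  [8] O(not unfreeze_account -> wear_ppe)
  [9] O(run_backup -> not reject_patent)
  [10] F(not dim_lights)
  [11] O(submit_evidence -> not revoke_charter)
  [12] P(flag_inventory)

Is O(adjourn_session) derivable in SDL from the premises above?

Premise 2 is O(not dim_lights -> adjourn_session), but O(not dim_lights) is not derivable from the premises, so it does not yield O(adjourn_session).
No other premise forces O(adjourn_session). An ideal world satisfying every premise can still have adjourn_session false, so O(adjourn_session) is not derivable.

No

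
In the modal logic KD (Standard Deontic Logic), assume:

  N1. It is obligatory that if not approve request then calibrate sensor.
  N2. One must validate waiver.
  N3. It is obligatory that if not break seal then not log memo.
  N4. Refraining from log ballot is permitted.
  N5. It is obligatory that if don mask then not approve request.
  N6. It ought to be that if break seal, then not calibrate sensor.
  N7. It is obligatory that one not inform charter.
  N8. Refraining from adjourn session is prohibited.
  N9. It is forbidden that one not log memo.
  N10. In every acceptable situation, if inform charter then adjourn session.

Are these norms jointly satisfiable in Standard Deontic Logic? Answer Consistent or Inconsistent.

Consistent

Premise 10 is O(inform_charter → adjourn_session); even if O(adjourn_session) held, inferring O(inform_charter) would be affirming the consequent — invalid.
So O(inform_charter) is not derivable, and the apparent clash with O(¬inform_charter) does not arise.
A world satisfying every obligation exists (e.g. adjourn_session=true, approve_request=true, break_seal=true, calibrate_sensor=false, don_mask=false, inform_charter=false, log_ballot=false, log_memo=true, validate_waiver=true); no atom is both obligatory and forbidden, so the set is consistent.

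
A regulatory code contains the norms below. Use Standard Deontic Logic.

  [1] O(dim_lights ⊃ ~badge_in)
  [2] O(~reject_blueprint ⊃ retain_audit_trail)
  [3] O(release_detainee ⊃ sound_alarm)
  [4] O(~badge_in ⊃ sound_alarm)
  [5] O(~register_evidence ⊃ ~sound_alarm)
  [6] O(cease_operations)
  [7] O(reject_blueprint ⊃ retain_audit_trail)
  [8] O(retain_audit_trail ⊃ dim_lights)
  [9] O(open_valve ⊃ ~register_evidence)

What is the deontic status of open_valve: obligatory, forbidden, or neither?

By case analysis on reject_blueprint: premise 7 gives O(reject_blueprint ⊃ retain_audit_trail) and premise 2 gives O(~reject_blueprint ⊃ retain_audit_trail), so O(retain_audit_trail) either way.
With premise 8, O(retain_audit_trail ⊃ dim_lights), the K-axiom yields O(dim_lights).
Applying K to premise 1 (O(dim_lights ⊃ ~badge_in)) and O(dim_lights) yields O(~badge_in).
From O(~badge_in) and premise 4, O(~badge_in ⊃ sound_alarm), we obtain O(sound_alarm).
Premise 5 is O(~register_evidence ⊃ ~sound_alarm); contrapositively O(sound_alarm ⊃ register_evidence). Since O(sound_alarm) holds, K gives O(register_evidence).
The contrapositive of premise 9 (O(open_valve ⊃ ~register_evidence)) is O(register_evidence ⊃ ~open_valve), and O(register_evidence) is already established, so O(~open_valve).
Premises 3, 6 do not contribute to this derivation.
Thus O(~open_valve), which is F(open_valve): open_valve is forbidden.

Forbidden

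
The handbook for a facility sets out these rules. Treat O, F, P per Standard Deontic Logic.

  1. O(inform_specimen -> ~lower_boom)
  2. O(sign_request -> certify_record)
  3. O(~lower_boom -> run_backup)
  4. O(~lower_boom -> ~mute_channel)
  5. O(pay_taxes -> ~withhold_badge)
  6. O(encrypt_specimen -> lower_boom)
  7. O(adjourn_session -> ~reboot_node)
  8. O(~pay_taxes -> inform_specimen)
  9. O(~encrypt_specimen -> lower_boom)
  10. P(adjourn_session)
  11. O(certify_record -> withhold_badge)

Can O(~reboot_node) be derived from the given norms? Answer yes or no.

Premise 7 is O(adjourn_session -> ~reboot_node), but O(adjourn_session) is not derivable from the premises (the permission P(adjourn_session) asserts only ~O(~adjourn_session), not O(adjourn_session)), so it does not yield O(~reboot_node).
No other premise forces O(~reboot_node). An ideal world satisfying every premise can still have ~reboot_node false, so O(~reboot_node) is not derivable.

No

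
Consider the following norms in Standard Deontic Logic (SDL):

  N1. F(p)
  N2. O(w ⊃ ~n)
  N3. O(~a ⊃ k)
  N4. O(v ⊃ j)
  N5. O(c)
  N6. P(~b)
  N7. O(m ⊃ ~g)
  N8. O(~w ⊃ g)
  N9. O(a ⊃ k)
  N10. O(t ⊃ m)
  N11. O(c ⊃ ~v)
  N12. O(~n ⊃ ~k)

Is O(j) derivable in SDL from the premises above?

Premise 4 is O(v ⊃ j), but O(v) is not derivable from the premises, so it does not yield O(j).
No other premise forces O(j). An ideal world satisfying every premise can still have j false, so O(j) is not derivable.

No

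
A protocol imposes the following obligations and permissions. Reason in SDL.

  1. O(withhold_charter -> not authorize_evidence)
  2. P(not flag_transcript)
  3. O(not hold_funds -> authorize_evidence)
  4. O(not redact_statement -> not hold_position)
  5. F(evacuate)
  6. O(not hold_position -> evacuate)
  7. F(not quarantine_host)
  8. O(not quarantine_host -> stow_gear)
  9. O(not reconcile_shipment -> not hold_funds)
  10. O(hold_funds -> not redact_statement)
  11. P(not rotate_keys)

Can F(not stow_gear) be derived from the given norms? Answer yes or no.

No

Premise 8 is O(not quarantine_host -> stow_gear), but O(not quarantine_host) is not derivable from the premises, so it does not yield O(stow_gear).
No other premise forces O(stow_gear). An ideal world satisfying every premise can still have not stow_gear true, so F(not stow_gear) is not derivable.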